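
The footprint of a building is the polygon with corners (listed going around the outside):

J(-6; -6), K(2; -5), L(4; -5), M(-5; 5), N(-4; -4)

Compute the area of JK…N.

43.5

Apply the surveyor's formula: 2A = Σ (x_i·y_{i+1} − x_{i+1}·y_i), indices taken mod 5.
Σ = (42) + (10) + (-5) + (40) + (0) = 87
Area = |Σ|/2 = 43.5.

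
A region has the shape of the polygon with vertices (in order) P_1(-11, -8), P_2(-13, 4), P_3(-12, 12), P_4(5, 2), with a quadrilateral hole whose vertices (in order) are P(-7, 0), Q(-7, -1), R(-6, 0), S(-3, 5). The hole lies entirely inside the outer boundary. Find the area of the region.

176

Outer boundary:
Σ = (-148) + (-108) + (-84) + (-18) = -358
Area = |Σ|/2 = 179.
Hole:
Σ = (7) + (-6) + (-30) + (35) = 6
Area = |Σ|/2 = 3.
Net area = 179 − 3 = 176.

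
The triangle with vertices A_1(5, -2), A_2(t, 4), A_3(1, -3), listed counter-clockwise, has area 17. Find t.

-5

The doubled signed area Σ (x_i y_{i+1} − x_{i+1} y_i) is linear in t.
With t=0 it equals 29; the coefficient of t is -1 (from the two edges through A_2).
So -1·t + 29 = 2·17 = 34 ⇒ t = -5.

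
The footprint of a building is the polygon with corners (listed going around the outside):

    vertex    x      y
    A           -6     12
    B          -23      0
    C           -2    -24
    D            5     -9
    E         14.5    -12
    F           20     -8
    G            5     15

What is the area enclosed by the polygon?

Apply the shoelace formula: 2A = Σ (x_i·y_{i+1} − x_{i+1}·y_i), indices taken mod 7.
Σ = (276) + (552) + (138) + (70.5) + (124) + (340) + (150) = 1650.5
Area = |Σ|/2 = 825.25.

825.25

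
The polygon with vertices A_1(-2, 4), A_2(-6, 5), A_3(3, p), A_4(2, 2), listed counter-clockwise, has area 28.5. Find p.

-5

The doubled signed area Σ (x_i y_{i+1} − x_{i+1} y_i) is linear in p.
With p=0 it equals 17; the coefficient of p is -8 (from the two edges through A_3).
So -8·p + 17 = 2·28.5 = 57 ⇒ p = -5.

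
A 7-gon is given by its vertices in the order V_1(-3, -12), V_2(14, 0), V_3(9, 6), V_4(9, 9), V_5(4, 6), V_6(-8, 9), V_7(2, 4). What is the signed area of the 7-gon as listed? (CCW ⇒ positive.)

Apply the shoelace (surveyor's) formula: 2A = Σ (x_i·y_{i+1} − x_{i+1}·y_i), indices taken mod 7.
Cross-terms: 168, 84, 27, 18, 84, -50, -12  ⇒  Σ = 319
Signed area = Σ/2 = 159.5 (positive ⇒ counter-clockwise traversal).

159.5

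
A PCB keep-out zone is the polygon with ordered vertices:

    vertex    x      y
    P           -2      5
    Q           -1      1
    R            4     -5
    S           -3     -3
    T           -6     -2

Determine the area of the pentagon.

34.5

Apply Gauss's area formula: 2A = Σ (x_i·y_{i+1} − x_{i+1}·y_i), indices taken mod 5.
Σ = (3) + (1) + (-27) + (-12) + (-34) = -69
Area = |Σ|/2 = 34.5.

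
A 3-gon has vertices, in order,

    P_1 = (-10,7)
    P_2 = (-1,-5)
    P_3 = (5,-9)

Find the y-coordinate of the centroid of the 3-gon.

-7/3

Apply the shoelace (surveyor's) formula. First the cross-terms c_i = x_i·y_{i+1} − x_{i+1}·y_i:
  57, 34, -55  ⇒  2A = 36, A = 18.
Then Σ (y_i + y_{i+1})·c_i = -252, so ȳ = -252 / (6·18) = -7/3.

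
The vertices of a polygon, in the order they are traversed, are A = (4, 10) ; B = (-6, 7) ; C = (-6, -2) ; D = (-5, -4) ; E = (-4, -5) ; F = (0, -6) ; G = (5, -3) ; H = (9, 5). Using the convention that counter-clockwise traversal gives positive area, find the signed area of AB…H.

170.5

Apply Gauss's area formula: 2A = Σ (x_i·y_{i+1} − x_{i+1}·y_i), indices taken mod 8.
A→B: (4)(7) − (-6)(10) = 88
B→C: (-6)(-2) − (-6)(7) = 54
C→D: (-6)(-4) − (-5)(-2) = 14
D→E: (-5)(-5) − (-4)(-4) = 9
E→F: (-4)(-6) − (0)(-5) = 24
F→G: (0)(-3) − (5)(-6) = 30
G→H: (5)(5) − (9)(-3) = 52
H→A: (9)(10) − (4)(5) = 70
Σ = 341
Signed area = Σ/2 = 170.5 (positive ⇒ counter-clockwise traversal).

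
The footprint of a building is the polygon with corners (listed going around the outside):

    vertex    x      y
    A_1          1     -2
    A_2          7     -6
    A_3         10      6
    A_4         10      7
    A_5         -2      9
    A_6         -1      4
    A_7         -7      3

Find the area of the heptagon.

Apply the shoelace (surveyor's) formula: 2A = Σ (x_i·y_{i+1} − x_{i+1}·y_i), indices taken mod 7.
A_1→A_2: (1)(-6) − (7)(-2) = 8
A_2→A_3: (7)(6) − (10)(-6) = 102
A_3→A_4: (10)(7) − (10)(6) = 10
A_4→A_5: (10)(9) − (-2)(7) = 104
A_5→A_6: (-2)(4) − (-1)(9) = 1
A_6→A_7: (-1)(3) − (-7)(4) = 25
A_7→A_1: (-7)(-2) − (1)(3) = 11
Σ = 261
Area = |Σ|/2 = 130.5.

130.5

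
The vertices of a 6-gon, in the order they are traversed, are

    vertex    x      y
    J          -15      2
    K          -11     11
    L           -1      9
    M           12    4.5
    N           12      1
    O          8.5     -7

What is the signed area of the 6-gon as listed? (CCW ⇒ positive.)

Σ = (-143) + (-88) + (-112.5) + (-42) + (-92.5) + (-88) = -566
Signed area = Σ/2 = -283 (negative ⇒ clockwise traversal).

-283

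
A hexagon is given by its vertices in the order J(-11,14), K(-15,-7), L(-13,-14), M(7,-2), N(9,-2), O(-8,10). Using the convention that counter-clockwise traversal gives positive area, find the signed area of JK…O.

Cross-terms: 287, 119, 124, 4, 74, -2  ⇒  Σ = 606
Signed area = Σ/2 = 303 (positive ⇒ counter-clockwise traversal).

303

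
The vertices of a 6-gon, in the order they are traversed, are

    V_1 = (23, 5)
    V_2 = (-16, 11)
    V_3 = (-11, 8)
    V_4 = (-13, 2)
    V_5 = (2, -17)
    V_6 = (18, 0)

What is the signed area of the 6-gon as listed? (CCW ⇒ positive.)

510.5

Apply the shoelace (surveyor's) formula: 2A = Σ (x_i·y_{i+1} − x_{i+1}·y_i), indices taken mod 6.
Σ = (333) + (-7) + (82) + (217) + (306) + (90) = 1021
Signed area = Σ/2 = 510.5 (positive ⇒ counter-clockwise traversal).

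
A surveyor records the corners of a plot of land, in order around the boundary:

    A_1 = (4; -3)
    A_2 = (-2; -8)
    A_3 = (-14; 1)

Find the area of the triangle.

Apply the shoelace formula: 2A = Σ (x_i·y_{i+1} − x_{i+1}·y_i), indices taken mod 3.
A_1→A_2: (4)(-8) − (-2)(-3) = -38
A_2→A_3: (-2)(1) − (-14)(-8) = -114
A_3→A_1: (-14)(-3) − (4)(1) = 38
Σ = -114
Area = |Σ|/2 = 57.

57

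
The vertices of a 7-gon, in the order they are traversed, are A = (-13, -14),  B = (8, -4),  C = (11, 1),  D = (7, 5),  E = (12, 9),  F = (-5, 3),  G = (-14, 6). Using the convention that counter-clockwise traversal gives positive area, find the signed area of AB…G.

Apply the shoelace formula: 2A = Σ (x_i·y_{i+1} − x_{i+1}·y_i), indices taken mod 7.
Cross-terms: 164, 52, 48, 3, 81, 12, 274  ⇒  Σ = 634
Signed area = Σ/2 = 317 (positive ⇒ counter-clockwise traversal).

317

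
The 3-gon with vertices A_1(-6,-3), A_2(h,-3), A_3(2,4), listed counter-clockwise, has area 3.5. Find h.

-5

The doubled signed area Σ (x_i y_{i+1} − x_{i+1} y_i) is linear in h.
With h=0 it equals 42; the coefficient of h is 7 (from the two edges through A_2).
So 7·h + 42 = 2·3.5 = 7 ⇒ h = -5.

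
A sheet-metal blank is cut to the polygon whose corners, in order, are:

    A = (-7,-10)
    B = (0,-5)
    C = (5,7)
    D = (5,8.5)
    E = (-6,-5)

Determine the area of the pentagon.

Apply the surveyor's formula: 2A = Σ (x_i·y_{i+1} − x_{i+1}·y_i), indices taken mod 5.
Cross-terms: 35, 25, 7.5, 26, 25  ⇒  Σ = 118.5
Area = |Σ|/2 = 59.25.

59.25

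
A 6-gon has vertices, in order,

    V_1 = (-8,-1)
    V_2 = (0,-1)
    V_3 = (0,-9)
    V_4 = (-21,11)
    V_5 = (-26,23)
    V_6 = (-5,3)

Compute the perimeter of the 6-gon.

92

|V_1V_2| = √((8)² + (0)²) = √64 = 8
|V_2V_3| = √((0)² + (-8)²) = √64 = 8
|V_3V_4| = √((-21)² + (20)²) = √841 = 29
|V_4V_5| = √((-5)² + (12)²) = √169 = 13
|V_5V_6| = √((21)² + (-20)²) = √841 = 29
|V_6V_1| = √((-3)² + (-4)²) = √25 = 5
Perimeter = 8 + 8 + 29 + 13 + 29 + 5 = 92.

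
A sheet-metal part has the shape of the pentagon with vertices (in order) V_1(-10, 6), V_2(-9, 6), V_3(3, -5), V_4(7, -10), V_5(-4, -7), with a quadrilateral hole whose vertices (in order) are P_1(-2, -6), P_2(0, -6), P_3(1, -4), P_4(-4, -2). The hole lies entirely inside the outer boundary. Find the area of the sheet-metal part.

68.5

Outer boundary:
Apply Gauss's area formula: 2A = Σ (x_i·y_{i+1} − x_{i+1}·y_i), indices taken mod 5.
Σ = (-6) + (27) + (5) + (-89) + (-94) = -157
Area = |Σ|/2 = 78.5.
Hole:
Apply Gauss's area formula: 2A = Σ (x_i·y_{i+1} − x_{i+1}·y_i), indices taken mod 4.
Cross-terms: 12, 6, -18, 20  ⇒  Σ = 20
Area = |Σ|/2 = 10.
Net area = 78.5 − 10 = 68.5.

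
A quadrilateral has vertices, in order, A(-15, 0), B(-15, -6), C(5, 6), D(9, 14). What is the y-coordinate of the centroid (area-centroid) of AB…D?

Apply the shoelace (surveyor's) formula. First the cross-terms c_i = x_i·y_{i+1} − x_{i+1}·y_i:
  90, -60, 16, 210  ⇒  2A = 256, A = 128.
Then Σ (y_i + y_{i+1})·c_i = 2720, so ȳ = 2720 / (6·128) = 85/24.

85/24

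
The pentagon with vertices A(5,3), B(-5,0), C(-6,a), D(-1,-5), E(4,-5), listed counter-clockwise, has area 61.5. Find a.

Write out the shoelace sum; only the two edges meeting at C involve a:
2·Area = [((-5)·a − (-6)·0) + ((-6)·(-5) − (-1)·a)] + 77
       = -4·a + 107 = 123
⇒ a = -4.

-4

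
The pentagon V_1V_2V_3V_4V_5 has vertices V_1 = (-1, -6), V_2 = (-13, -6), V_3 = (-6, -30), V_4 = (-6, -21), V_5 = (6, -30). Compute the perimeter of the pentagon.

86

|V_1V_2| = √((-12)² + (0)²) = √144 = 12
|V_2V_3| = √((7)² + (-24)²) = √625 = 25
|V_3V_4| = √((0)² + (9)²) = √81 = 9
|V_4V_5| = √((12)² + (-9)²) = √225 = 15
|V_5V_1| = √((-7)² + (24)²) = √625 = 25
Perimeter = 12 + 25 + 9 + 15 + 25 = 86.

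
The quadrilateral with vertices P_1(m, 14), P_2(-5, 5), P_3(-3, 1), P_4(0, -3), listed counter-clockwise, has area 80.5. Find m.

9

The doubled signed area Σ (x_i y_{i+1} − x_{i+1} y_i) is linear in m.
With m=0 it equals 89; the coefficient of m is 8 (from the two edges through P_1).
So 8·m + 89 = 2·80.5 = 161 ⇒ m = 9.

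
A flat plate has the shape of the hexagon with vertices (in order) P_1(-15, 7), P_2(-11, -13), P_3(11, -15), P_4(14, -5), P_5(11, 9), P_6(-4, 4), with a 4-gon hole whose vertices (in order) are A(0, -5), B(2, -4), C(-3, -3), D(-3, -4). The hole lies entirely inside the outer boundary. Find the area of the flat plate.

509

Outer boundary:
Apply the shoelace (surveyor's) formula: 2A = Σ (x_i·y_{i+1} − x_{i+1}·y_i), indices taken mod 6.
Σ = (272) + (308) + (155) + (181) + (80) + (32) = 1028
Area = |Σ|/2 = 514.
Hole:
Cross-terms: 10, -18, 3, 15  ⇒  Σ = 10
Area = |Σ|/2 = 5.
Net area = 514 − 5 = 509.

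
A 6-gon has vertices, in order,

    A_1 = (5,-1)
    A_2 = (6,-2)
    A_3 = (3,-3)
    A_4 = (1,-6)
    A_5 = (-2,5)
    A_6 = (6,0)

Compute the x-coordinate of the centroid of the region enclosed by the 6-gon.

Apply the surveyor's formula. First the cross-terms c_i = x_i·y_{i+1} − x_{i+1}·y_i:
  -4, -12, -15, -7, -30, -6  ⇒  2A = -74, A = -37.
Then Σ (x_i + x_{i+1})·c_i = -391, so x̄ = -391 / (6·(-37)) = 391/222.

391/222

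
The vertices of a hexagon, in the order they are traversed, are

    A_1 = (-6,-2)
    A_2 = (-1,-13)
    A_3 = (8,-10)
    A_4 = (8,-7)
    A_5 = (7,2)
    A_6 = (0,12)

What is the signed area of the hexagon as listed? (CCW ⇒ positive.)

217.5

Apply the surveyor's formula: 2A = Σ (x_i·y_{i+1} − x_{i+1}·y_i), indices taken mod 6.
Σ = (76) + (114) + (24) + (65) + (84) + (72) = 435
Signed area = Σ/2 = 217.5 (positive ⇒ counter-clockwise traversal).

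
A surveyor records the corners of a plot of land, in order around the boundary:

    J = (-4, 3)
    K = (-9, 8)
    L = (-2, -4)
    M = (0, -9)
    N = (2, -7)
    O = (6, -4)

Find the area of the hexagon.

Apply Gauss's area formula: 2A = Σ (x_i·y_{i+1} − x_{i+1}·y_i), indices taken mod 6.
Σ = (-5) + (52) + (18) + (18) + (34) + (2) = 119
Area = |Σ|/2 = 59.5.

59.5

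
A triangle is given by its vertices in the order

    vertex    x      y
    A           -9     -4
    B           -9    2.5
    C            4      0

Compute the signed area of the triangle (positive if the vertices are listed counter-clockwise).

Apply the surveyor's formula: 2A = Σ (x_i·y_{i+1} − x_{i+1}·y_i), indices taken mod 3.
Σ = (-58.5) + (-10) + (-16) = -84.5
Signed area = Σ/2 = -42.25 (negative ⇒ clockwise traversal).

-42.25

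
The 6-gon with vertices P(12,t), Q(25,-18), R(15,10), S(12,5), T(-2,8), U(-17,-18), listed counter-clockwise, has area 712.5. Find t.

-16

Write out the shoelace sum; only the two edges meeting at P involve t:
2·Area = [((-17)·t − 12·(-18)) + (12·(-18) − 25·t)] + 753
       = -42·t + 753 = 1425
⇒ t = -16.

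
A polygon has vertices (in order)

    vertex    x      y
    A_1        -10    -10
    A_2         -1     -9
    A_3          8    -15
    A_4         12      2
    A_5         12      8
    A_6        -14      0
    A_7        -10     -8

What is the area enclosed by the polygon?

A_1→A_2: (-10)(-9) − (-1)(-10) = 80
A_2→A_3: (-1)(-15) − (8)(-9) = 87
A_3→A_4: (8)(2) − (12)(-15) = 196
A_4→A_5: (12)(8) − (12)(2) = 72
A_5→A_6: (12)(0) − (-14)(8) = 112
A_6→A_7: (-14)(-8) − (-10)(0) = 112
A_7→A_1: (-10)(-10) − (-10)(-8) = 20
Σ = 679
Area = |Σ|/2 = 339.5.

339.5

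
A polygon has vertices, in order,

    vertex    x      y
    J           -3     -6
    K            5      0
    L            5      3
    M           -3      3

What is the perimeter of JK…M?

30

|JK| = √((8)² + (6)²) = √100 = 10
|KL| = √((0)² + (3)²) = √9 = 3
|LM| = √((-8)² + (0)²) = √64 = 8
|MJ| = √((0)² + (-9)²) = √81 = 9
Perimeter = 10 + 3 + 8 + 9 = 30.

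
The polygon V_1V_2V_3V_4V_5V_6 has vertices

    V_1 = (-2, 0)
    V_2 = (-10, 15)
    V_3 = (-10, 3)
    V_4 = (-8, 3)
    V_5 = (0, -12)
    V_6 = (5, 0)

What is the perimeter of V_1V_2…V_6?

|V_1V_2| = √((-8)² + (15)²) = √289 = 17
|V_2V_3| = √((0)² + (-12)²) = √144 = 12
|V_3V_4| = √((2)² + (0)²) = √4 = 2
|V_4V_5| = √((8)² + (-15)²) = √289 = 17
|V_5V_6| = √((5)² + (12)²) = √169 = 13
|V_6V_1| = √((-7)² + (0)²) = √49 = 7
Perimeter = 17 + 12 + 2 + 17 + 13 + 7 = 68.

68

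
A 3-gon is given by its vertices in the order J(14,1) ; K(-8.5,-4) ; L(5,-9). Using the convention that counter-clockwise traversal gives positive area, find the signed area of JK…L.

90

Cross-terms: -47.5, 96.5, 131  ⇒  Σ = 180
Signed area = Σ/2 = 90 (positive ⇒ counter-clockwise traversal).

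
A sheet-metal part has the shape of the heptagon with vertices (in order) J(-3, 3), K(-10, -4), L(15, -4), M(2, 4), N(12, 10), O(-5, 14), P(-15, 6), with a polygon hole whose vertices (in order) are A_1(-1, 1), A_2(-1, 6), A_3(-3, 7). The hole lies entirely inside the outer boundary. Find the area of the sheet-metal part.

271.5

Outer boundary:
Apply the shoelace formula: 2A = Σ (x_i·y_{i+1} − x_{i+1}·y_i), indices taken mod 7.
J→K: (-3)(-4) − (-10)(3) = 42
K→L: (-10)(-4) − (15)(-4) = 100
L→M: (15)(4) − (2)(-4) = 68
M→N: (2)(10) − (12)(4) = -28
N→O: (12)(14) − (-5)(10) = 218
O→P: (-5)(6) − (-15)(14) = 180
P→J: (-15)(3) − (-3)(6) = -27
Σ = 553
Area = |Σ|/2 = 276.5.
Hole:
A_1→A_2: (-1)(6) − (-1)(1) = -5
A_2→A_3: (-1)(7) − (-3)(6) = 11
A_3→A_1: (-3)(1) − (-1)(7) = 4
Σ = 10
Area = |Σ|/2 = 5.
Net area = 276.5 − 5 = 271.5.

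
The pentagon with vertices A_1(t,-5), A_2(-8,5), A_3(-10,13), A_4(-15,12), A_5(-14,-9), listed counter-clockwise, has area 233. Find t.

The doubled signed area Σ (x_i y_{i+1} − x_{i+1} y_i) is linear in t.
With t=0 it equals 354; the coefficient of t is 14 (from the two edges through A_1).
So 14·t + 354 = 2·233 = 466 ⇒ t = 8.

8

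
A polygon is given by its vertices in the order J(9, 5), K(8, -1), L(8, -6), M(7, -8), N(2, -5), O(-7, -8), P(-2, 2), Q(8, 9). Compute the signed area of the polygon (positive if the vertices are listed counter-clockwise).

Apply Gauss's area formula: 2A = Σ (x_i·y_{i+1} − x_{i+1}·y_i), indices taken mod 8.
Cross-terms: -49, -40, -22, -19, -51, -30, -34, -41  ⇒  Σ = -286
Signed area = Σ/2 = -143 (negative ⇒ clockwise traversal).

-143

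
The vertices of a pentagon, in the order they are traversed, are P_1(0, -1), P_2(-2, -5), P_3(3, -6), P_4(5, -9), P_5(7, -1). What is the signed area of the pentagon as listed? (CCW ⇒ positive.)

39.5

Apply Gauss's area formula: 2A = Σ (x_i·y_{i+1} − x_{i+1}·y_i), indices taken mod 5.
P_1→P_2: (0)(-5) − (-2)(-1) = -2
P_2→P_3: (-2)(-6) − (3)(-5) = 27
P_3→P_4: (3)(-9) − (5)(-6) = 3
P_4→P_5: (5)(-1) − (7)(-9) = 58
P_5→P_1: (7)(-1) − (0)(-1) = -7
Σ = 79
Signed area = Σ/2 = 39.5 (positive ⇒ counter-clockwise traversal).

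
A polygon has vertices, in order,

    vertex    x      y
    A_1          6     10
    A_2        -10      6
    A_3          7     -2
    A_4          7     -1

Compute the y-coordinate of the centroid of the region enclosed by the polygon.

Apply Gauss's area formula. First the cross-terms c_i = x_i·y_{i+1} − x_{i+1}·y_i:
  136, -22, 7, 76  ⇒  2A = 197, A = 98.5.
Then Σ (y_i + y_{i+1})·c_i = 2751, so ȳ = 2751 / (6·98.5) = 917/197.

917/197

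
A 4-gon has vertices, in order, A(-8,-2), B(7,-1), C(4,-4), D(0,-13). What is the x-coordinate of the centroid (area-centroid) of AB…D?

Apply Gauss's area formula. First the cross-terms c_i = x_i·y_{i+1} − x_{i+1}·y_i:
  22, -24, -52, -104  ⇒  2A = -158, A = -79.
Then Σ (x_i + x_{i+1})·c_i = 338, so x̄ = 338 / (6·(-79)) = -169/237.

-169/237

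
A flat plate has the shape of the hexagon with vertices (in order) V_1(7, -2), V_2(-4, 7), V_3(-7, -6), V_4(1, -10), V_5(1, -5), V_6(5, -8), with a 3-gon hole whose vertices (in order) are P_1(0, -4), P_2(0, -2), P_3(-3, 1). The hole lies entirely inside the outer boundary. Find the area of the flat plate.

126

Outer boundary:
Apply the shoelace formula: 2A = Σ (x_i·y_{i+1} − x_{i+1}·y_i), indices taken mod 6.
Σ = (41) + (73) + (76) + (5) + (17) + (46) = 258
Area = |Σ|/2 = 129.
Hole:
Σ = (0) + (-6) + (12) = 6
Area = |Σ|/2 = 3.
Net area = 129 − 3 = 126.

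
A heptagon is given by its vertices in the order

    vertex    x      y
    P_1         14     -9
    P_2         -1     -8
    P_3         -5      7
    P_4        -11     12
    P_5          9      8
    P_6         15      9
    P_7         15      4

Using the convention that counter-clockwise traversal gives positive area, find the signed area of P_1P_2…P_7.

-326

Cross-terms: -121, -47, 17, -196, -39, -75, -191  ⇒  Σ = -652
Signed area = Σ/2 = -326 (negative ⇒ clockwise traversal).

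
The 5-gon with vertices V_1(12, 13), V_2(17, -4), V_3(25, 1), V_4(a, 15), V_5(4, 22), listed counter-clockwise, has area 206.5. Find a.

The doubled signed area Σ (x_i y_{i+1} − x_{i+1} y_i) is linear in a.
With a=0 it equals -49; the coefficient of a is 21 (from the two edges through V_4).
So 21·a + -49 = 2·206.5 = 413 ⇒ a = 22.

22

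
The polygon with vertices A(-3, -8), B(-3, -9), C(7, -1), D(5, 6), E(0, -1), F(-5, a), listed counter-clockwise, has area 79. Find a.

4

The doubled signed area Σ (x_i y_{i+1} − x_{i+1} y_i) is linear in a.
With a=0 it equals 146; the coefficient of a is 3 (from the two edges through F).
So 3·a + 146 = 2·79 = 158 ⇒ a = 4.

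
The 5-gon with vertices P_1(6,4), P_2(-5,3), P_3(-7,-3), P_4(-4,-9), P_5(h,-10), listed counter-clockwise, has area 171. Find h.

The doubled signed area Σ (x_i y_{i+1} − x_{i+1} y_i) is linear in h.
With h=0 it equals 225; the coefficient of h is 13 (from the two edges through P_5).
So 13·h + 225 = 2·171 = 342 ⇒ h = 9.

9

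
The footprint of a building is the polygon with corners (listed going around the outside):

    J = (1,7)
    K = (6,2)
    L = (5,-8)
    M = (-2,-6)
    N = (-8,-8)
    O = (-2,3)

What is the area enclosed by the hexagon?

Σ = (-40) + (-58) + (-46) + (-32) + (-40) + (-17) = -233
Area = |Σ|/2 = 116.5.

116.5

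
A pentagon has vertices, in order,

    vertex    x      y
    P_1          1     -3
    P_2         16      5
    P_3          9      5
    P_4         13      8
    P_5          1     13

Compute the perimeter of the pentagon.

|P_1P_2| = √((15)² + (8)²) = √289 = 17
|P_2P_3| = √((-7)² + (0)²) = √49 = 7
|P_3P_4| = √((4)² + (3)²) = √25 = 5
|P_4P_5| = √((-12)² + (5)²) = √169 = 13
|P_5P_1| = √((0)² + (-16)²) = √256 = 16
Perimeter = 17 + 7 + 5 + 13 + 16 = 58.

58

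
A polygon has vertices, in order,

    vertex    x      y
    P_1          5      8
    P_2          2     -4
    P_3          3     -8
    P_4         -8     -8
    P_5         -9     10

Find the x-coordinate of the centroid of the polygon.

-180/67

Apply the surveyor's formula. First the cross-terms c_i = x_i·y_{i+1} − x_{i+1}·y_i:
  -36, -4, -88, -152, -122  ⇒  2A = -402, A = -201.
Then Σ (x_i + x_{i+1})·c_i = 3240, so x̄ = 3240 / (6·(-201)) = -180/67.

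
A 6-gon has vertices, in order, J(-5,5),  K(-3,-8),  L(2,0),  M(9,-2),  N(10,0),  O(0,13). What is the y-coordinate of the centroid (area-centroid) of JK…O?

845/282

Apply the shoelace formula. First the cross-terms c_i = x_i·y_{i+1} − x_{i+1}·y_i:
  55, 16, -4, 20, 130, 65  ⇒  2A = 282, A = 141.
Then Σ (y_i + y_{i+1})·c_i = 2535, so ȳ = 2535 / (6·141) = 845/282.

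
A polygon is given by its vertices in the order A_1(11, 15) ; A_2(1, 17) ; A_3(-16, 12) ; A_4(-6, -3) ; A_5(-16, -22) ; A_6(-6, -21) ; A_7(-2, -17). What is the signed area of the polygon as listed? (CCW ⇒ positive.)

540.5

Σ = (172) + (284) + (120) + (84) + (204) + (60) + (157) = 1081
Signed area = Σ/2 = 540.5 (positive ⇒ counter-clockwise traversal).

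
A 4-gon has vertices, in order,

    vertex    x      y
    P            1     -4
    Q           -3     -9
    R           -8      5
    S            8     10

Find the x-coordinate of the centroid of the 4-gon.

-23/30

Apply the shoelace (surveyor's) formula. First the cross-terms c_i = x_i·y_{i+1} − x_{i+1}·y_i:
  -21, -87, -120, -42  ⇒  2A = -270, A = -135.
Then Σ (x_i + x_{i+1})·c_i = 621, so x̄ = 621 / (6·(-135)) = -23/30.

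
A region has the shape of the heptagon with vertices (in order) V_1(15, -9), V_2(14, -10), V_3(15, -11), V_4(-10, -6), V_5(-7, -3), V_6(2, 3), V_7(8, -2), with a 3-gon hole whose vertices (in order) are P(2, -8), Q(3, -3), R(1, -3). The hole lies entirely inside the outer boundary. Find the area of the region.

157.5

Outer boundary:
Apply the shoelace (surveyor's) formula: 2A = Σ (x_i·y_{i+1} − x_{i+1}·y_i), indices taken mod 7.
Σ = (-24) + (-4) + (-200) + (-12) + (-15) + (-28) + (-42) = -325
Area = |Σ|/2 = 162.5.
Hole:
Apply Gauss's area formula: 2A = Σ (x_i·y_{i+1} − x_{i+1}·y_i), indices taken mod 3.
Cross-terms: 18, -6, -2  ⇒  Σ = 10
Area = |Σ|/2 = 5.
Net area = 162.5 − 5 = 157.5.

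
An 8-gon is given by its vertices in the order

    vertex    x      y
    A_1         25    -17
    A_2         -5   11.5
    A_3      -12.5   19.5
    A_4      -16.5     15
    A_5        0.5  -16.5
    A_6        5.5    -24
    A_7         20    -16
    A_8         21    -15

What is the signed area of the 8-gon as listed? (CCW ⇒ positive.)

586.25

Apply the shoelace (surveyor's) formula: 2A = Σ (x_i·y_{i+1} − x_{i+1}·y_i), indices taken mod 8.
Cross-terms: 202.5, 46.25, 134.25, 264.75, 78.75, 392, 36, 18  ⇒  Σ = 1172.5
Signed area = Σ/2 = 586.25 (positive ⇒ counter-clockwise traversal).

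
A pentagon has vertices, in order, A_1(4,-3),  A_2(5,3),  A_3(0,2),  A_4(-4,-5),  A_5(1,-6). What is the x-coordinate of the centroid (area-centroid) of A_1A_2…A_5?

93/95

Apply the shoelace (surveyor's) formula. First the cross-terms c_i = x_i·y_{i+1} − x_{i+1}·y_i:
  27, 10, 8, 29, 21  ⇒  2A = 95, A = 47.5.
Then Σ (x_i + x_{i+1})·c_i = 279, so x̄ = 279 / (6·47.5) = 93/95.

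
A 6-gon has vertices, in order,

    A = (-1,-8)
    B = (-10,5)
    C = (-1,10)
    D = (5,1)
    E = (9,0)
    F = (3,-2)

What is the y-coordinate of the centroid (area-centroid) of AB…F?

361/213

Apply Gauss's area formula. First the cross-terms c_i = x_i·y_{i+1} − x_{i+1}·y_i:
  -85, -95, -51, -9, -18, -26  ⇒  2A = -284, A = -142.
Then Σ (y_i + y_{i+1})·c_i = -1444, so ȳ = -1444 / (6·(-142)) = 361/213.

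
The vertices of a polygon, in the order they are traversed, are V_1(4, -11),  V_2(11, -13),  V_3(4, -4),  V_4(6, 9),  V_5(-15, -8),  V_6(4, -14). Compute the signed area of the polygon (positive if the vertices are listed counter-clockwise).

239

V_1→V_2: (4)(-13) − (11)(-11) = 69
V_2→V_3: (11)(-4) − (4)(-13) = 8
V_3→V_4: (4)(9) − (6)(-4) = 60
V_4→V_5: (6)(-8) − (-15)(9) = 87
V_5→V_6: (-15)(-14) − (4)(-8) = 242
V_6→V_1: (4)(-11) − (4)(-14) = 12
Σ = 478
Signed area = Σ/2 = 239 (positive ⇒ counter-clockwise traversal).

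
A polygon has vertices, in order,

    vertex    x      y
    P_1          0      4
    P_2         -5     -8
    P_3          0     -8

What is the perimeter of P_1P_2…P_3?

|P_1P_2| = √((-5)² + (-12)²) = √169 = 13
|P_2P_3| = √((5)² + (0)²) = √25 = 5
|P_3P_1| = √((0)² + (12)²) = √144 = 12
Perimeter = 13 + 5 + 12 = 30.

30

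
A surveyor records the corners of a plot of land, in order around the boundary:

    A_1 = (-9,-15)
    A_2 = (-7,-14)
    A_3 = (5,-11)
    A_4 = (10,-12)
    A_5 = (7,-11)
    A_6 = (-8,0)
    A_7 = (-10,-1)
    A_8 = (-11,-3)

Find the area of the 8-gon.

134.5

Σ = (21) + (147) + (50) + (-26) + (-88) + (8) + (19) + (138) = 269
Area = |Σ|/2 = 134.5.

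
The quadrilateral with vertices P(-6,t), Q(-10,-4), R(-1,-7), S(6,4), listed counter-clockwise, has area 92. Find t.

2

Write out the shoelace sum; only the two edges meeting at P involve t:
2·Area = [(6·t − (-6)·4) + ((-6)·(-4) − (-10)·t)] + 104
       = 16·t + 152 = 184
⇒ t = 2.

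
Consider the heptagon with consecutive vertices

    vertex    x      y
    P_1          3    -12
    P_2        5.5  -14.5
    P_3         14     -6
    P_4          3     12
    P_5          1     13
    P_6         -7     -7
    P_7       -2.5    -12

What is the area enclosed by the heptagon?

311

Cross-terms: 22.5, 170, 186, 27, 84, 66.5, 66  ⇒  Σ = 622
Area = |Σ|/2 = 311.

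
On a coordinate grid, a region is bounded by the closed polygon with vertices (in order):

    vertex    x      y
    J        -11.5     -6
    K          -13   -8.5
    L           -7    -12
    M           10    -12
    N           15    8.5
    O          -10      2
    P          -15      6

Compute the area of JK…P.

414.625

Apply the shoelace formula: 2A = Σ (x_i·y_{i+1} − x_{i+1}·y_i), indices taken mod 7.
Σ = (19.75) + (96.5) + (204) + (265) + (115) + (-30) + (159) = 829.25
Area = |Σ|/2 = 414.625.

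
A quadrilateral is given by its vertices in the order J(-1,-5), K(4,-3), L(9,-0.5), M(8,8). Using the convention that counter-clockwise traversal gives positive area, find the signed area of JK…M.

46

Apply the surveyor's formula: 2A = Σ (x_i·y_{i+1} − x_{i+1}·y_i), indices taken mod 4.
Σ = (23) + (25) + (76) + (-32) = 92
Signed area = Σ/2 = 46 (positive ⇒ counter-clockwise traversal).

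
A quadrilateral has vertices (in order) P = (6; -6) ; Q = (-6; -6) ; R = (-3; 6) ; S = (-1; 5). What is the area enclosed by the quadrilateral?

P→Q: (6)(-6) − (-6)(-6) = -72
Q→R: (-6)(6) − (-3)(-6) = -54
R→S: (-3)(5) − (-1)(6) = -9
S→P: (-1)(-6) − (6)(5) = -24
Σ = -159
Area = |Σ|/2 = 79.5.

79.5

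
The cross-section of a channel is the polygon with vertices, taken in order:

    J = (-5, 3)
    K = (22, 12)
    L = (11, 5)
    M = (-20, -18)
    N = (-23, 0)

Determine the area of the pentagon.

364.5

Σ = (-126) + (-22) + (-98) + (-414) + (-69) = -729
Area = |Σ|/2 = 364.5.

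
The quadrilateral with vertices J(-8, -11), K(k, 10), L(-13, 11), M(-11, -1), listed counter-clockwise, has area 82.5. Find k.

-6

The doubled signed area Σ (x_i y_{i+1} − x_{i+1} y_i) is linear in k.
With k=0 it equals 297; the coefficient of k is 22 (from the two edges through K).
So 22·k + 297 = 2·82.5 = 165 ⇒ k = -6.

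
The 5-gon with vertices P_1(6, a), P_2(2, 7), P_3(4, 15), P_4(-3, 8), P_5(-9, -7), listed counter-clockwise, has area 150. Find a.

-4

The doubled signed area Σ (x_i y_{i+1} − x_{i+1} y_i) is linear in a.
With a=0 it equals 256; the coefficient of a is -11 (from the two edges through P_1).
So -11·a + 256 = 2·150 = 300 ⇒ a = -4.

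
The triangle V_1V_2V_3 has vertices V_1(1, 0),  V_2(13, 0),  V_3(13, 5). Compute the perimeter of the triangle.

|V_1V_2| = √((12)² + (0)²) = √144 = 12
|V_2V_3| = √((0)² + (5)²) = √25 = 5
|V_3V_1| = √((-12)² + (-5)²) = √169 = 13
Perimeter = 12 + 5 + 13 = 30.

30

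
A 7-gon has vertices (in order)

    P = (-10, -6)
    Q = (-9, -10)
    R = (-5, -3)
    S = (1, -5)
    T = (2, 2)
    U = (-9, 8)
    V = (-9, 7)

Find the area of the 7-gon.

Σ = (46) + (-23) + (28) + (12) + (34) + (9) + (124) = 230
Area = |Σ|/2 = 115.

115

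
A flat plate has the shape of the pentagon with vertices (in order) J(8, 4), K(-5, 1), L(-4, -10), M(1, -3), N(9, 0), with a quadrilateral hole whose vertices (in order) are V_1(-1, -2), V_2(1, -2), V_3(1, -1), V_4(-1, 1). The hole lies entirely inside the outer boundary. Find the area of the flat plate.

79.5

Outer boundary:
Σ = (28) + (54) + (22) + (27) + (36) = 167
Area = |Σ|/2 = 83.5.
Hole:
V_1→V_2: (-1)(-2) − (1)(-2) = 4
V_2→V_3: (1)(-1) − (1)(-2) = 1
V_3→V_4: (1)(1) − (-1)(-1) = 0
V_4→V_1: (-1)(-2) − (-1)(1) = 3
Σ = 8
Area = |Σ|/2 = 4.
Net area = 83.5 − 4 = 79.5.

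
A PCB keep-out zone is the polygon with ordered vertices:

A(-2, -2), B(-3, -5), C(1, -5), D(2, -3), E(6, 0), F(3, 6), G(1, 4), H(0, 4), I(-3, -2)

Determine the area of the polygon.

Apply the surveyor's formula: 2A = Σ (x_i·y_{i+1} − x_{i+1}·y_i), indices taken mod 9.
Σ = (4) + (20) + (7) + (18) + (36) + (6) + (4) + (12) + (2) = 109
Area = |Σ|/2 = 54.5.

54.5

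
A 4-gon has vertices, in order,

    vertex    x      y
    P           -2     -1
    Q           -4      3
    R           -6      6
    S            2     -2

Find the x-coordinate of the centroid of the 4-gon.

Apply the surveyor's formula. First the cross-terms c_i = x_i·y_{i+1} − x_{i+1}·y_i:
  -10, -6, 0, -6  ⇒  2A = -22, A = -11.
Then Σ (x_i + x_{i+1})·c_i = 120, so x̄ = 120 / (6·(-11)) = -20/11.

-20/11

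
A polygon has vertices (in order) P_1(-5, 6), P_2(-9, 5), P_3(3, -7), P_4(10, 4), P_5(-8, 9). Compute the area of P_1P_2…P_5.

139

Σ = (29) + (48) + (82) + (122) + (-3) = 278
Area = |Σ|/2 = 139.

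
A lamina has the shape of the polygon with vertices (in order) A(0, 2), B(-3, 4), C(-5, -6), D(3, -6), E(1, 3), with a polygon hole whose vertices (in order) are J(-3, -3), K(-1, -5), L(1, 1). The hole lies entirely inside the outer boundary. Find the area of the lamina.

Outer boundary:
Apply the shoelace (surveyor's) formula: 2A = Σ (x_i·y_{i+1} − x_{i+1}·y_i), indices taken mod 5.
Σ = (6) + (38) + (48) + (15) + (2) = 109
Area = |Σ|/2 = 54.5.
Hole:
Σ = (12) + (4) + (0) = 16
Area = |Σ|/2 = 8.
Net area = 54.5 − 8 = 46.5.

46.5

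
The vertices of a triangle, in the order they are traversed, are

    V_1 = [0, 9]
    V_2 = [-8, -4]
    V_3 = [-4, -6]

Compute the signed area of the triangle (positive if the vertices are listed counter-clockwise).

34

Apply the surveyor's formula: 2A = Σ (x_i·y_{i+1} − x_{i+1}·y_i), indices taken mod 3.
Σ = (72) + (32) + (-36) = 68
Signed area = Σ/2 = 34 (positive ⇒ counter-clockwise traversal).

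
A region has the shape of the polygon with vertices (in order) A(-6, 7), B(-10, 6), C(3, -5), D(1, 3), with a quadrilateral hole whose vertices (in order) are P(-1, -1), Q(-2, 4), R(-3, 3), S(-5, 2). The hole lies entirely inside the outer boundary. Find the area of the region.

44.5

Outer boundary:
Apply the shoelace (surveyor's) formula: 2A = Σ (x_i·y_{i+1} − x_{i+1}·y_i), indices taken mod 4.
Σ = (34) + (32) + (14) + (25) = 105
Area = |Σ|/2 = 52.5.
Hole:
Apply the shoelace (surveyor's) formula: 2A = Σ (x_i·y_{i+1} − x_{i+1}·y_i), indices taken mod 4.
Cross-terms: -6, 6, 9, 7  ⇒  Σ = 16
Area = |Σ|/2 = 8.
Net area = 52.5 − 8 = 44.5.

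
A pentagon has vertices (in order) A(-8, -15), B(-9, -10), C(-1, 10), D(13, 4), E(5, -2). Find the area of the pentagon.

A→B: (-8)(-10) − (-9)(-15) = -55
B→C: (-9)(10) − (-1)(-10) = -100
C→D: (-1)(4) − (13)(10) = -134
D→E: (13)(-2) − (5)(4) = -46
E→A: (5)(-15) − (-8)(-2) = -91
Σ = -426
Area = |Σ|/2 = 213.

213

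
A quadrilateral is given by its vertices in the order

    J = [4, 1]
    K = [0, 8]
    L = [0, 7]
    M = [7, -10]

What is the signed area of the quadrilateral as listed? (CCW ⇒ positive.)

Σ = (32) + (0) + (-49) + (47) = 30
Signed area = Σ/2 = 15 (positive ⇒ counter-clockwise traversal).

15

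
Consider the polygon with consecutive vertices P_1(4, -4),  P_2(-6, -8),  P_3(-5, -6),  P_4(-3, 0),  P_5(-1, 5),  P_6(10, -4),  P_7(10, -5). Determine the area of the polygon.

Σ = (-56) + (-4) + (-18) + (-15) + (-46) + (-10) + (-20) = -169
Area = |Σ|/2 = 84.5.

84.5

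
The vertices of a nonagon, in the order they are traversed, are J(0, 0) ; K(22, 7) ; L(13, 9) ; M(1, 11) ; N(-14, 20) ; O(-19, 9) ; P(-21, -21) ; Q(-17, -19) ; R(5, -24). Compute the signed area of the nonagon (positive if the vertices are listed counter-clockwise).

Σ = (0) + (107) + (134) + (174) + (254) + (588) + (42) + (503) + (0) = 1802
Signed area = Σ/2 = 901 (positive ⇒ counter-clockwise traversal).

901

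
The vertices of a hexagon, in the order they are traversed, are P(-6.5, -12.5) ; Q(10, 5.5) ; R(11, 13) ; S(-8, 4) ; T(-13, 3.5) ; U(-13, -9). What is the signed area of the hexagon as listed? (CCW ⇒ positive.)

298.625

Σ = (89.25) + (69.5) + (148) + (24) + (162.5) + (104) = 597.25
Signed area = Σ/2 = 298.625 (positive ⇒ counter-clockwise traversal).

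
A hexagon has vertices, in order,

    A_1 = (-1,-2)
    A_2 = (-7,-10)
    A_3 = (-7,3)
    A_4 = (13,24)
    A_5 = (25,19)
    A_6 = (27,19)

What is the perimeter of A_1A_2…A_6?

|A_1A_2| = √((-6)² + (-8)²) = √100 = 10
|A_2A_3| = √((0)² + (13)²) = √169 = 13
|A_3A_4| = √((20)² + (21)²) = √841 = 29
|A_4A_5| = √((12)² + (-5)²) = √169 = 13
|A_5A_6| = √((2)² + (0)²) = √4 = 2
|A_6A_1| = √((-28)² + (-21)²) = √1225 = 35
Perimeter = 10 + 13 + 29 + 13 + 2 + 35 = 102.

102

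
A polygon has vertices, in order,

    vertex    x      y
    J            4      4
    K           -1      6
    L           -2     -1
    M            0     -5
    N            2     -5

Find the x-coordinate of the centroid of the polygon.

Apply the shoelace formula. First the cross-terms c_i = x_i·y_{i+1} − x_{i+1}·y_i:
  28, 13, 10, 10, 28  ⇒  2A = 89, A = 44.5.
Then Σ (x_i + x_{i+1})·c_i = 213, so x̄ = 213 / (6·44.5) = 71/89.

71/89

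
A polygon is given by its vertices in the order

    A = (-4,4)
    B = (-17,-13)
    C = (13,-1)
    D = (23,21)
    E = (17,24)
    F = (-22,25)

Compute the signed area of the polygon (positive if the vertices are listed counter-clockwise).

Apply Gauss's area formula: 2A = Σ (x_i·y_{i+1} − x_{i+1}·y_i), indices taken mod 6.
Σ = (120) + (186) + (296) + (195) + (953) + (12) = 1762
Signed area = Σ/2 = 881 (positive ⇒ counter-clockwise traversal).

881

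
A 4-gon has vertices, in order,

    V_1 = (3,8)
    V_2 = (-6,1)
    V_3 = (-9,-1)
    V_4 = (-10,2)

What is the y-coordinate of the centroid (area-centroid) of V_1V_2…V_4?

143/48

Apply the shoelace (surveyor's) formula. First the cross-terms c_i = x_i·y_{i+1} − x_{i+1}·y_i:
  51, 15, -28, -86  ⇒  2A = -48, A = -24.
Then Σ (y_i + y_{i+1})·c_i = -429, so ȳ = -429 / (6·(-24)) = 143/48.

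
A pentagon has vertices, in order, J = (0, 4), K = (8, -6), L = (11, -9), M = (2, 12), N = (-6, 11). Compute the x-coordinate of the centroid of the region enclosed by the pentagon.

674/273

Apply Gauss's area formula. First the cross-terms c_i = x_i·y_{i+1} − x_{i+1}·y_i:
  -32, -6, 150, 94, -24  ⇒  2A = 182, A = 91.
Then Σ (x_i + x_{i+1})·c_i = 1348, so x̄ = 1348 / (6·91) = 674/273.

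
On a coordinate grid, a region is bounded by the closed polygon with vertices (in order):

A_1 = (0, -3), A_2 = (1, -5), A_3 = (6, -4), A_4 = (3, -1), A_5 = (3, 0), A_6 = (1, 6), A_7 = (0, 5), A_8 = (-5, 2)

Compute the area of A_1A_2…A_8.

A_1→A_2: (0)(-5) − (1)(-3) = 3
A_2→A_3: (1)(-4) − (6)(-5) = 26
A_3→A_4: (6)(-1) − (3)(-4) = 6
A_4→A_5: (3)(0) − (3)(-1) = 3
A_5→A_6: (3)(6) − (1)(0) = 18
A_6→A_7: (1)(5) − (0)(6) = 5
A_7→A_8: (0)(2) − (-5)(5) = 25
A_8→A_1: (-5)(-3) − (0)(2) = 15
Σ = 101
Area = |Σ|/2 = 50.5.

50.5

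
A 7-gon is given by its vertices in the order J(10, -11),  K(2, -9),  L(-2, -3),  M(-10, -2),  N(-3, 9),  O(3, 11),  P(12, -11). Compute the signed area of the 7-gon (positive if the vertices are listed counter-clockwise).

Σ = (-68) + (-24) + (-26) + (-96) + (-60) + (-165) + (-22) = -461
Signed area = Σ/2 = -230.5 (negative ⇒ clockwise traversal).

-230.5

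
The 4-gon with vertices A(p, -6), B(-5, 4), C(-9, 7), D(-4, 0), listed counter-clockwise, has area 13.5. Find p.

1

The doubled signed area Σ (x_i y_{i+1} − x_{i+1} y_i) is linear in p.
With p=0 it equals 23; the coefficient of p is 4 (from the two edges through A).
So 4·p + 23 = 2·13.5 = 27 ⇒ p = 1.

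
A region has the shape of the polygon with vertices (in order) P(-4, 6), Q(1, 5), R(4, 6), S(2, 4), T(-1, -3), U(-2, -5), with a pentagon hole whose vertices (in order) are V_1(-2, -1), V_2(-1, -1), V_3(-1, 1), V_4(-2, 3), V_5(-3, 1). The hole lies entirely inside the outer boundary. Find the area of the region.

30.5

Outer boundary:
Σ = (-26) + (-14) + (4) + (-2) + (-1) + (-32) = -71
Area = |Σ|/2 = 35.5.
Hole:
Apply the shoelace (surveyor's) formula: 2A = Σ (x_i·y_{i+1} − x_{i+1}·y_i), indices taken mod 5.
V_1→V_2: (-2)(-1) − (-1)(-1) = 1
V_2→V_3: (-1)(1) − (-1)(-1) = -2
V_3→V_4: (-1)(3) − (-2)(1) = -1
V_4→V_5: (-2)(1) − (-3)(3) = 7
V_5→V_1: (-3)(-1) − (-2)(1) = 5
Σ = 10
Area = |Σ|/2 = 5.
Net area = 35.5 − 5 = 30.5.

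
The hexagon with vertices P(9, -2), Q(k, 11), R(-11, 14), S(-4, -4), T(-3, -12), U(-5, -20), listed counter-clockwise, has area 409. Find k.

Write out the shoelace sum; only the two edges meeting at Q involve k:
2·Area = [(9·11 − k·(-2)) + (k·14 − (-11)·11)] + 326
       = 16·k + 546 = 818
⇒ k = 17.

17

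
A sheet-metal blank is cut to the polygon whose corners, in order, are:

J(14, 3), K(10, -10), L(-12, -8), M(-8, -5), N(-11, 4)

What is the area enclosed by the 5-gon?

275

Σ = (-170) + (-200) + (-4) + (-87) + (-89) = -550
Area = |Σ|/2 = 275.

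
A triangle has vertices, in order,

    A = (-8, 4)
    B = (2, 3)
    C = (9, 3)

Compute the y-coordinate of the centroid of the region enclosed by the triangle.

10/3

Apply Gauss's area formula. First the cross-terms c_i = x_i·y_{i+1} − x_{i+1}·y_i:
  -32, -21, 60  ⇒  2A = 7, A = 3.5.
Then Σ (y_i + y_{i+1})·c_i = 70, so ȳ = 70 / (6·3.5) = 10/3.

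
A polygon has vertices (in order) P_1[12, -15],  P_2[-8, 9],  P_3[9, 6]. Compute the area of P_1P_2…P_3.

P_1→P_2: (12)(9) − (-8)(-15) = -12
P_2→P_3: (-8)(6) − (9)(9) = -129
P_3→P_1: (9)(-15) − (12)(6) = -207
Σ = -348
Area = |Σ|/2 = 174.

174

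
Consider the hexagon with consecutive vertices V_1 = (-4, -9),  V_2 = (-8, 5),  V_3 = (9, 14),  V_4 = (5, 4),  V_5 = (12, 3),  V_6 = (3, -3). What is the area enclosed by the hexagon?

200

Apply Gauss's area formula: 2A = Σ (x_i·y_{i+1} − x_{i+1}·y_i), indices taken mod 6.
Cross-terms: -92, -157, -34, -33, -45, -39  ⇒  Σ = -400
Area = |Σ|/2 = 200.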